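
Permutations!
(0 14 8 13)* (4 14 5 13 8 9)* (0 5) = [0, 1, 2, 3, 14, 13, 6, 7, 8, 4, 10, 11, 12, 5, 9] = (4 14 9)(5 13)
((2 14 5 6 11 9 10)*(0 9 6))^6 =[0, 1, 2, 3, 4, 5, 6, 7, 8, 9, 10, 11, 12, 13, 14] =(14)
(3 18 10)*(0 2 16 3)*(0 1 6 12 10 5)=[2, 6, 16, 18, 4, 0, 12, 7, 8, 9, 1, 11, 10, 13, 14, 15, 3, 17, 5]=(0 2 16 3 18 5)(1 6 12 10)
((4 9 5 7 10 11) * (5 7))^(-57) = (4 10 9 11 7) = [0, 1, 2, 3, 10, 5, 6, 4, 8, 11, 9, 7]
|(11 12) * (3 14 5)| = |(3 14 5)(11 12)| = 6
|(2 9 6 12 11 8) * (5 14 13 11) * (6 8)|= |(2 9 8)(5 14 13 11 6 12)|= 6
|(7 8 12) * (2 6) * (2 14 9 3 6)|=|(3 6 14 9)(7 8 12)|=12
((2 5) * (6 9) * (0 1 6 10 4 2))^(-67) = [4, 2, 9, 3, 6, 10, 5, 7, 8, 0, 1] = (0 4 6 5 10 1 2 9)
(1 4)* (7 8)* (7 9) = (1 4)(7 8 9) = [0, 4, 2, 3, 1, 5, 6, 8, 9, 7]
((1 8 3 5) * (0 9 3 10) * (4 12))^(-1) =(0 10 8 1 5 3 9)(4 12) =[10, 5, 2, 9, 12, 3, 6, 7, 1, 0, 8, 11, 4]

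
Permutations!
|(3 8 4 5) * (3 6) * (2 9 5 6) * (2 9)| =|(3 8 4 6)(5 9)| =4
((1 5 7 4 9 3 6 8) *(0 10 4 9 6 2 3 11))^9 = (0 11 9 7 5 1 8 6 4 10)(2 3) = [11, 8, 3, 2, 10, 1, 4, 5, 6, 7, 0, 9]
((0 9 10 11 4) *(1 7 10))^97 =[4, 9, 2, 3, 11, 5, 6, 1, 8, 0, 7, 10] =(0 4 11 10 7 1 9)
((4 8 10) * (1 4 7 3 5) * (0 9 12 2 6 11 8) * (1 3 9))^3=(2 8 9 6 10 12 11 7)(3 5)=[0, 1, 8, 5, 4, 3, 10, 2, 9, 6, 12, 7, 11]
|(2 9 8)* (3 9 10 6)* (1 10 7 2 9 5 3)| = |(1 10 6)(2 7)(3 5)(8 9)| = 6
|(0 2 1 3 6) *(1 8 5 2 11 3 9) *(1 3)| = |(0 11 1 9 3 6)(2 8 5)| = 6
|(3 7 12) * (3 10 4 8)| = 6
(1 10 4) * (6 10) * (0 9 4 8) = (0 9 4 1 6 10 8) = [9, 6, 2, 3, 1, 5, 10, 7, 0, 4, 8]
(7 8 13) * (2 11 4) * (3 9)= (2 11 4)(3 9)(7 8 13)= [0, 1, 11, 9, 2, 5, 6, 8, 13, 3, 10, 4, 12, 7]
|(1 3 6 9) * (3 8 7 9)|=|(1 8 7 9)(3 6)|=4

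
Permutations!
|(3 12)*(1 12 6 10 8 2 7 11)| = 9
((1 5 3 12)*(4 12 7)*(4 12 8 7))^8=(1 5 3 4 8 7 12)=[0, 5, 2, 4, 8, 3, 6, 12, 7, 9, 10, 11, 1]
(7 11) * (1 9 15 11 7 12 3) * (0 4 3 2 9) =(0 4 3 1)(2 9 15 11 12) =[4, 0, 9, 1, 3, 5, 6, 7, 8, 15, 10, 12, 2, 13, 14, 11]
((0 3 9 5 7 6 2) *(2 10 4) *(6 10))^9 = (0 3 9 5 7 10 4 2) = [3, 1, 0, 9, 2, 7, 6, 10, 8, 5, 4]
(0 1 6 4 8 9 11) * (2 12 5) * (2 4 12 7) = (0 1 6 12 5 4 8 9 11)(2 7) = [1, 6, 7, 3, 8, 4, 12, 2, 9, 11, 10, 0, 5]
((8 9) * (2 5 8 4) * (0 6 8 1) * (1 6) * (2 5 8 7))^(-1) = (0 1)(2 7 6 5 4 9 8) = [1, 0, 7, 3, 9, 4, 5, 6, 2, 8]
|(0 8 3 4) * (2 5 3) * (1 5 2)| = 6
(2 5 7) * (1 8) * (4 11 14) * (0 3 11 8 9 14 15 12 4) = [3, 9, 5, 11, 8, 7, 6, 2, 1, 14, 10, 15, 4, 13, 0, 12] = (0 3 11 15 12 4 8 1 9 14)(2 5 7)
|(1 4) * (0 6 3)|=|(0 6 3)(1 4)|=6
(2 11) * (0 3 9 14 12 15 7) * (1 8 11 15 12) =(0 3 9 14 1 8 11 2 15 7) =[3, 8, 15, 9, 4, 5, 6, 0, 11, 14, 10, 2, 12, 13, 1, 7]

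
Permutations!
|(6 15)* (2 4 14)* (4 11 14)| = |(2 11 14)(6 15)| = 6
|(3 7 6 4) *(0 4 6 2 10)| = |(0 4 3 7 2 10)| = 6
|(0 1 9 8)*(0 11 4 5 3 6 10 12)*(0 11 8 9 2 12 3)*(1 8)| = 24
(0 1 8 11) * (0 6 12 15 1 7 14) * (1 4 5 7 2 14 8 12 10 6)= (0 2 14)(1 12 15 4 5 7 8 11)(6 10)= [2, 12, 14, 3, 5, 7, 10, 8, 11, 9, 6, 1, 15, 13, 0, 4]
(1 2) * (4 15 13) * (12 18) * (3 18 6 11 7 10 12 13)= (1 2)(3 18 13 4 15)(6 11 7 10 12)= [0, 2, 1, 18, 15, 5, 11, 10, 8, 9, 12, 7, 6, 4, 14, 3, 16, 17, 13]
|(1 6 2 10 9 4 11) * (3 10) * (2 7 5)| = |(1 6 7 5 2 3 10 9 4 11)| = 10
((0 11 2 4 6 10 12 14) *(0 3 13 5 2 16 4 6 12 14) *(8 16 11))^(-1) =[12, 1, 5, 14, 16, 13, 2, 7, 0, 9, 6, 11, 4, 3, 10, 15, 8] =(0 12 4 16 8)(2 5 13 3 14 10 6)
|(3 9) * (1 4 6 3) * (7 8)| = 10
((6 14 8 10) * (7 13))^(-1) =(6 10 8 14)(7 13) =[0, 1, 2, 3, 4, 5, 10, 13, 14, 9, 8, 11, 12, 7, 6]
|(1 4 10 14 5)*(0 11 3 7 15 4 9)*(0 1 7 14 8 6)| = 22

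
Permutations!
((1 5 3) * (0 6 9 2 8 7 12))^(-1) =(0 12 7 8 2 9 6)(1 3 5) =[12, 3, 9, 5, 4, 1, 0, 8, 2, 6, 10, 11, 7]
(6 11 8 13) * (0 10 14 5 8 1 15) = [10, 15, 2, 3, 4, 8, 11, 7, 13, 9, 14, 1, 12, 6, 5, 0] = (0 10 14 5 8 13 6 11 1 15)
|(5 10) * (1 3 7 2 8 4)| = 6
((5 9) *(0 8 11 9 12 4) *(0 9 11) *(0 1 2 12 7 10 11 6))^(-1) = (0 6 11 10 7 5 9 4 12 2 1 8) = [6, 8, 1, 3, 12, 9, 11, 5, 0, 4, 7, 10, 2]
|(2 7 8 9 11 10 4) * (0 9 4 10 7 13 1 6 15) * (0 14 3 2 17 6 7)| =|(0 9 11)(1 7 8 4 17 6 15 14 3 2 13)| =33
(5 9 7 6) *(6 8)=(5 9 7 8 6)=[0, 1, 2, 3, 4, 9, 5, 8, 6, 7]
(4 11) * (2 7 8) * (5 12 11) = (2 7 8)(4 5 12 11) = [0, 1, 7, 3, 5, 12, 6, 8, 2, 9, 10, 4, 11]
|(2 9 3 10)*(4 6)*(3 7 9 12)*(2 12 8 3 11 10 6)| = |(2 8 3 6 4)(7 9)(10 12 11)| = 30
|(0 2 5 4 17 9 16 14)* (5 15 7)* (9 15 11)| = |(0 2 11 9 16 14)(4 17 15 7 5)| = 30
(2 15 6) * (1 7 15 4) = (1 7 15 6 2 4) = [0, 7, 4, 3, 1, 5, 2, 15, 8, 9, 10, 11, 12, 13, 14, 6]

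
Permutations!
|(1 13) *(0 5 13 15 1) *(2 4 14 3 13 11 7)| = 18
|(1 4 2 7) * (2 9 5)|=6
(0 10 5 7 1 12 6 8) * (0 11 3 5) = (0 10)(1 12 6 8 11 3 5 7) = [10, 12, 2, 5, 4, 7, 8, 1, 11, 9, 0, 3, 6]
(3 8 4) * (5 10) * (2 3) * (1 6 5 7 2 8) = [0, 6, 3, 1, 8, 10, 5, 2, 4, 9, 7] = (1 6 5 10 7 2 3)(4 8)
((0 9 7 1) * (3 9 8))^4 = [7, 9, 2, 0, 4, 5, 6, 3, 1, 8] = (0 7 3)(1 9 8)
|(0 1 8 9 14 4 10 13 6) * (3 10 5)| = |(0 1 8 9 14 4 5 3 10 13 6)| = 11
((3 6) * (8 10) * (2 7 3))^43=[0, 1, 6, 7, 4, 5, 3, 2, 10, 9, 8]=(2 6 3 7)(8 10)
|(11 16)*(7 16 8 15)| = |(7 16 11 8 15)| = 5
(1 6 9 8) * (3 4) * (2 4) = (1 6 9 8)(2 4 3) = [0, 6, 4, 2, 3, 5, 9, 7, 1, 8]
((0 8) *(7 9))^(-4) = (9) = [0, 1, 2, 3, 4, 5, 6, 7, 8, 9]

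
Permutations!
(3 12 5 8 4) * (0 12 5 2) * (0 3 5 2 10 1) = (0 12 10 1)(2 3)(4 5 8) = [12, 0, 3, 2, 5, 8, 6, 7, 4, 9, 1, 11, 10]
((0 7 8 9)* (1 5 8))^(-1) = (0 9 8 5 1 7) = [9, 7, 2, 3, 4, 1, 6, 0, 5, 8]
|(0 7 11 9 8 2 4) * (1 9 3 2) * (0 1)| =9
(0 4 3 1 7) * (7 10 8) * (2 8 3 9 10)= (0 4 9 10 3 1 2 8 7)= [4, 2, 8, 1, 9, 5, 6, 0, 7, 10, 3]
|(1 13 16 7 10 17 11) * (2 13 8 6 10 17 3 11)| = 30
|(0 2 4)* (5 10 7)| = 3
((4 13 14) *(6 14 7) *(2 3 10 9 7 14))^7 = (2 3 10 9 7 6)(4 13 14) = [0, 1, 3, 10, 13, 5, 2, 6, 8, 7, 9, 11, 12, 14, 4]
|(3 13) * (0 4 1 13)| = |(0 4 1 13 3)| = 5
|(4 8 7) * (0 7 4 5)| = 6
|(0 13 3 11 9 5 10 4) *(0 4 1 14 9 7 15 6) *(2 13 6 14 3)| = 18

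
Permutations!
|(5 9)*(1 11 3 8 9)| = 6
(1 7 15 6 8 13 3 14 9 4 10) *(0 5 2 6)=(0 5 2 6 8 13 3 14 9 4 10 1 7 15)=[5, 7, 6, 14, 10, 2, 8, 15, 13, 4, 1, 11, 12, 3, 9, 0]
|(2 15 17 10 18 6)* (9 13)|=6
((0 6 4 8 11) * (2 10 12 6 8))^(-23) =(0 8 11)(2 12 4 10 6) =[8, 1, 12, 3, 10, 5, 2, 7, 11, 9, 6, 0, 4]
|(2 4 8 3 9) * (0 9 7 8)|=12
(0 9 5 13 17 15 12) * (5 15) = [9, 1, 2, 3, 4, 13, 6, 7, 8, 15, 10, 11, 0, 17, 14, 12, 16, 5] = (0 9 15 12)(5 13 17)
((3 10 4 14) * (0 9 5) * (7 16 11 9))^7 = [7, 1, 2, 14, 10, 0, 6, 16, 8, 5, 3, 9, 12, 13, 4, 15, 11] = (0 7 16 11 9 5)(3 14 4 10)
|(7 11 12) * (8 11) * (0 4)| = 4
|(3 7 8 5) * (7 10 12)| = |(3 10 12 7 8 5)| = 6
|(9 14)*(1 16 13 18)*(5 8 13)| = |(1 16 5 8 13 18)(9 14)| = 6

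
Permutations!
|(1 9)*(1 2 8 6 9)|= 4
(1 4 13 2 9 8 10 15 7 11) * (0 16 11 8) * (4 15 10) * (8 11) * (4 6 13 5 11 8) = (0 16 4 5 11 1 15 7 8 6 13 2 9) = [16, 15, 9, 3, 5, 11, 13, 8, 6, 0, 10, 1, 12, 2, 14, 7, 4]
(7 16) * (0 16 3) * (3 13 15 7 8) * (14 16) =(0 14 16 8 3)(7 13 15) =[14, 1, 2, 0, 4, 5, 6, 13, 3, 9, 10, 11, 12, 15, 16, 7, 8]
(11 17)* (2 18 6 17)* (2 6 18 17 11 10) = (18)(2 17 10)(6 11) = [0, 1, 17, 3, 4, 5, 11, 7, 8, 9, 2, 6, 12, 13, 14, 15, 16, 10, 18]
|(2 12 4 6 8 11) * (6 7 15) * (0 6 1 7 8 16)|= |(0 6 16)(1 7 15)(2 12 4 8 11)|= 15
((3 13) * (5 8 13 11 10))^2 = (3 10 8)(5 13 11) = [0, 1, 2, 10, 4, 13, 6, 7, 3, 9, 8, 5, 12, 11]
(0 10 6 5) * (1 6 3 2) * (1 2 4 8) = (0 10 3 4 8 1 6 5) = [10, 6, 2, 4, 8, 0, 5, 7, 1, 9, 3]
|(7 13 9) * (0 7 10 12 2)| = 7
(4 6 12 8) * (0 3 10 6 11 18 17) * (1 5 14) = (0 3 10 6 12 8 4 11 18 17)(1 5 14) = [3, 5, 2, 10, 11, 14, 12, 7, 4, 9, 6, 18, 8, 13, 1, 15, 16, 0, 17]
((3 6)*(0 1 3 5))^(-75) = (6) = [0, 1, 2, 3, 4, 5, 6]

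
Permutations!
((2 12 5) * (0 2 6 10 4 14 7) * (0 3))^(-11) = (0 3 7 14 4 10 6 5 12 2) = [3, 1, 0, 7, 10, 12, 5, 14, 8, 9, 6, 11, 2, 13, 4]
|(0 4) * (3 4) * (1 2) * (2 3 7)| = 6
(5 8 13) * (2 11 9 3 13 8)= (2 11 9 3 13 5)= [0, 1, 11, 13, 4, 2, 6, 7, 8, 3, 10, 9, 12, 5]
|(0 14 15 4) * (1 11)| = 4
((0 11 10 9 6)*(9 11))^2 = (11)(0 6 9) = [6, 1, 2, 3, 4, 5, 9, 7, 8, 0, 10, 11]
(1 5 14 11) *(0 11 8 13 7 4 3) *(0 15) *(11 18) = (0 18 11 1 5 14 8 13 7 4 3 15) = [18, 5, 2, 15, 3, 14, 6, 4, 13, 9, 10, 1, 12, 7, 8, 0, 16, 17, 11]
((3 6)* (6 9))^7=(3 9 6)=[0, 1, 2, 9, 4, 5, 3, 7, 8, 6]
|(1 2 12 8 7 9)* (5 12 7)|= 12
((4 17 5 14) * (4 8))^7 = (4 5 8 17 14) = [0, 1, 2, 3, 5, 8, 6, 7, 17, 9, 10, 11, 12, 13, 4, 15, 16, 14]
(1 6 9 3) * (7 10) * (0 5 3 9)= (0 5 3 1 6)(7 10)= [5, 6, 2, 1, 4, 3, 0, 10, 8, 9, 7]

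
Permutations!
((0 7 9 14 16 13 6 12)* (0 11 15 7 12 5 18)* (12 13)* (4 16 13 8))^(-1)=[18, 1, 2, 3, 8, 6, 13, 15, 0, 7, 10, 12, 16, 14, 9, 11, 4, 17, 5]=(0 18 5 6 13 14 9 7 15 11 12 16 4 8)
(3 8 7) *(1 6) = (1 6)(3 8 7) = [0, 6, 2, 8, 4, 5, 1, 3, 7]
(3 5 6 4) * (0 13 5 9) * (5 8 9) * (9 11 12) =[13, 1, 2, 5, 3, 6, 4, 7, 11, 0, 10, 12, 9, 8] =(0 13 8 11 12 9)(3 5 6 4)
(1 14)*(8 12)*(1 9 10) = (1 14 9 10)(8 12) = [0, 14, 2, 3, 4, 5, 6, 7, 12, 10, 1, 11, 8, 13, 9]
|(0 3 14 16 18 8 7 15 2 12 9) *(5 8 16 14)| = |(0 3 5 8 7 15 2 12 9)(16 18)| = 18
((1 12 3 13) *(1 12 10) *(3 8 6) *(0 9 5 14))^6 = (0 5)(3 13 12 8 6)(9 14) = [5, 1, 2, 13, 4, 0, 3, 7, 6, 14, 10, 11, 8, 12, 9]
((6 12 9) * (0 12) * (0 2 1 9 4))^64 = (0 12 4) = [12, 1, 2, 3, 0, 5, 6, 7, 8, 9, 10, 11, 4]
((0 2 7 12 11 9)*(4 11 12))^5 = (12)(0 9 11 4 7 2) = [9, 1, 0, 3, 7, 5, 6, 2, 8, 11, 10, 4, 12]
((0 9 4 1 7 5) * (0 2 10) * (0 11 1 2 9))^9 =[0, 7, 10, 3, 2, 9, 6, 5, 8, 4, 11, 1] =(1 7 5 9 4 2 10 11)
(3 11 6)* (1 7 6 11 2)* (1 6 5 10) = (11)(1 7 5 10)(2 6 3) = [0, 7, 6, 2, 4, 10, 3, 5, 8, 9, 1, 11]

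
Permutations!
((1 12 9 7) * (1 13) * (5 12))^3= [0, 9, 2, 3, 4, 7, 6, 5, 8, 1, 10, 11, 13, 12]= (1 9)(5 7)(12 13)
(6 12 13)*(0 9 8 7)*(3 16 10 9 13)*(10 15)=[13, 1, 2, 16, 4, 5, 12, 0, 7, 8, 9, 11, 3, 6, 14, 10, 15]=(0 13 6 12 3 16 15 10 9 8 7)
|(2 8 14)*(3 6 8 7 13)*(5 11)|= |(2 7 13 3 6 8 14)(5 11)|= 14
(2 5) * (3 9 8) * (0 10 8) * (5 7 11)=(0 10 8 3 9)(2 7 11 5)=[10, 1, 7, 9, 4, 2, 6, 11, 3, 0, 8, 5]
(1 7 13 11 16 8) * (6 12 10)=[0, 7, 2, 3, 4, 5, 12, 13, 1, 9, 6, 16, 10, 11, 14, 15, 8]=(1 7 13 11 16 8)(6 12 10)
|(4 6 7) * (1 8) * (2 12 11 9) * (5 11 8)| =21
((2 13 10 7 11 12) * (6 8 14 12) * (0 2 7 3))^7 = [13, 1, 10, 2, 4, 5, 8, 11, 14, 9, 0, 6, 7, 3, 12] = (0 13 3 2 10)(6 8 14 12 7 11)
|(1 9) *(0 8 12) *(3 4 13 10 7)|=|(0 8 12)(1 9)(3 4 13 10 7)|=30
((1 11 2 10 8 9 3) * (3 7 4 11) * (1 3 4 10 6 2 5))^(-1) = (1 5 11 4)(2 6)(7 9 8 10) = [0, 5, 6, 3, 1, 11, 2, 9, 10, 8, 7, 4]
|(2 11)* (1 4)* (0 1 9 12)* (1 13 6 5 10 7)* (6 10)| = |(0 13 10 7 1 4 9 12)(2 11)(5 6)| = 8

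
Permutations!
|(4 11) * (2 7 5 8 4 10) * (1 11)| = 8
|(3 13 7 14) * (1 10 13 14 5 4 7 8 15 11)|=|(1 10 13 8 15 11)(3 14)(4 7 5)|=6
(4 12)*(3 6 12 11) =(3 6 12 4 11) =[0, 1, 2, 6, 11, 5, 12, 7, 8, 9, 10, 3, 4]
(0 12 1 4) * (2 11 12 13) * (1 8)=(0 13 2 11 12 8 1 4)=[13, 4, 11, 3, 0, 5, 6, 7, 1, 9, 10, 12, 8, 2]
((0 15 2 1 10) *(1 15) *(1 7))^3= [10, 7, 15, 3, 4, 5, 6, 0, 8, 9, 1, 11, 12, 13, 14, 2]= (0 10 1 7)(2 15)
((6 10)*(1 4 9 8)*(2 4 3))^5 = (1 8 9 4 2 3)(6 10) = [0, 8, 3, 1, 2, 5, 10, 7, 9, 4, 6]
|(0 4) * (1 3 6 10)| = 4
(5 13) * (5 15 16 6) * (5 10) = (5 13 15 16 6 10) = [0, 1, 2, 3, 4, 13, 10, 7, 8, 9, 5, 11, 12, 15, 14, 16, 6]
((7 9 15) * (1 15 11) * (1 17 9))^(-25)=(1 7 15)(9 17 11)=[0, 7, 2, 3, 4, 5, 6, 15, 8, 17, 10, 9, 12, 13, 14, 1, 16, 11]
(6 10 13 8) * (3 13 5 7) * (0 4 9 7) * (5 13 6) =(0 4 9 7 3 6 10 13 8 5) =[4, 1, 2, 6, 9, 0, 10, 3, 5, 7, 13, 11, 12, 8]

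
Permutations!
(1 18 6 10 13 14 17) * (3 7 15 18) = (1 3 7 15 18 6 10 13 14 17) = [0, 3, 2, 7, 4, 5, 10, 15, 8, 9, 13, 11, 12, 14, 17, 18, 16, 1, 6]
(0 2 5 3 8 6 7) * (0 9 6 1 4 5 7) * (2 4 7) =(0 4 5 3 8 1 7 9 6) =[4, 7, 2, 8, 5, 3, 0, 9, 1, 6]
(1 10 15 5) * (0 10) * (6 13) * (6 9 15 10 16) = (0 16 6 13 9 15 5 1) = [16, 0, 2, 3, 4, 1, 13, 7, 8, 15, 10, 11, 12, 9, 14, 5, 6]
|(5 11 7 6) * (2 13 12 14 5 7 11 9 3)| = |(2 13 12 14 5 9 3)(6 7)| = 14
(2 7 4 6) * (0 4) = [4, 1, 7, 3, 6, 5, 2, 0] = (0 4 6 2 7)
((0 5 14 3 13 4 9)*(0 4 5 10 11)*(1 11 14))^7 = (0 11 1 5 13 3 14 10)(4 9) = [11, 5, 2, 14, 9, 13, 6, 7, 8, 4, 0, 1, 12, 3, 10]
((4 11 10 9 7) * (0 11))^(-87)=(0 9)(4 10)(7 11)=[9, 1, 2, 3, 10, 5, 6, 11, 8, 0, 4, 7]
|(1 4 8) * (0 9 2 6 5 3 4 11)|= |(0 9 2 6 5 3 4 8 1 11)|= 10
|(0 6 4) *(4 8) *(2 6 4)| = |(0 4)(2 6 8)| = 6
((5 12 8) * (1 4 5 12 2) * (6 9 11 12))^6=(1 5)(2 4)(6 9 11 12 8)=[0, 5, 4, 3, 2, 1, 9, 7, 6, 11, 10, 12, 8]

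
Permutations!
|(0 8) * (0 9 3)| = 4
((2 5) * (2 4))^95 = [0, 1, 4, 3, 5, 2] = (2 4 5)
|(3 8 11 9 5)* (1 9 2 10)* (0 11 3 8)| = 9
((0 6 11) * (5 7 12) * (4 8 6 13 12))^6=(0 8 5)(4 12 11)(6 7 13)=[8, 1, 2, 3, 12, 0, 7, 13, 5, 9, 10, 4, 11, 6]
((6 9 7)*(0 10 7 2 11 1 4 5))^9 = (0 5 4 1 11 2 9 6 7 10) = [5, 11, 9, 3, 1, 4, 7, 10, 8, 6, 0, 2]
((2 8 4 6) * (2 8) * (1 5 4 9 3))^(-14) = (9) = [0, 1, 2, 3, 4, 5, 6, 7, 8, 9]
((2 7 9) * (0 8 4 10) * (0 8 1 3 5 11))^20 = [0, 1, 9, 3, 8, 5, 6, 2, 10, 7, 4, 11] = (11)(2 9 7)(4 8 10)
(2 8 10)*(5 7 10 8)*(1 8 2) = (1 8 2 5 7 10) = [0, 8, 5, 3, 4, 7, 6, 10, 2, 9, 1]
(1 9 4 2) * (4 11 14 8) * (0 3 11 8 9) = (0 3 11 14 9 8 4 2 1) = [3, 0, 1, 11, 2, 5, 6, 7, 4, 8, 10, 14, 12, 13, 9]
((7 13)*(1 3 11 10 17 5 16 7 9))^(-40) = [0, 1, 2, 3, 4, 5, 6, 7, 8, 9, 10, 11, 12, 13, 14, 15, 16, 17] = (17)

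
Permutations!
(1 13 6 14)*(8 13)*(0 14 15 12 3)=[14, 8, 2, 0, 4, 5, 15, 7, 13, 9, 10, 11, 3, 6, 1, 12]=(0 14 1 8 13 6 15 12 3)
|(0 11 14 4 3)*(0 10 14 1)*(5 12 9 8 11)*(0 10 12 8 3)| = |(0 5 8 11 1 10 14 4)(3 12 9)| = 24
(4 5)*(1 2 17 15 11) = [0, 2, 17, 3, 5, 4, 6, 7, 8, 9, 10, 1, 12, 13, 14, 11, 16, 15] = (1 2 17 15 11)(4 5)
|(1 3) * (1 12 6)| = 4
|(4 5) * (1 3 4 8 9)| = 6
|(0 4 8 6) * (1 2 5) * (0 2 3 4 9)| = 14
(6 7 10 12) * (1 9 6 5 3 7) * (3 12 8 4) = (1 9 6)(3 7 10 8 4)(5 12) = [0, 9, 2, 7, 3, 12, 1, 10, 4, 6, 8, 11, 5]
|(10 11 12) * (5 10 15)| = |(5 10 11 12 15)| = 5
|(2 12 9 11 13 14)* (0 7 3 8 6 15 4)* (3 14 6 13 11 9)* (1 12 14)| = 10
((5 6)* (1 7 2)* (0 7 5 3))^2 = (0 2 5 3 7 1 6) = [2, 6, 5, 7, 4, 3, 0, 1]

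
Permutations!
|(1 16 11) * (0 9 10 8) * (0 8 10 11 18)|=6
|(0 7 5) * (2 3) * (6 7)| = |(0 6 7 5)(2 3)| = 4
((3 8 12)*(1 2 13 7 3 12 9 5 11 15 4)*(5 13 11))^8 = (1 15 2 4 11)(3 13 8 7 9) = [0, 15, 4, 13, 11, 5, 6, 9, 7, 3, 10, 1, 12, 8, 14, 2]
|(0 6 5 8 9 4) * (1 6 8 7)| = 4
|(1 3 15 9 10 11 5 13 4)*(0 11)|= |(0 11 5 13 4 1 3 15 9 10)|= 10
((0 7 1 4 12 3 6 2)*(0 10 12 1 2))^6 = (0 6 3 12 10 2 7) = [6, 1, 7, 12, 4, 5, 3, 0, 8, 9, 2, 11, 10]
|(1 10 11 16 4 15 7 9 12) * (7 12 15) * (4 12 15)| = 15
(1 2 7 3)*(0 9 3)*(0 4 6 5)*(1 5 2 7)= (0 9 3 5)(1 7 4 6 2)= [9, 7, 1, 5, 6, 0, 2, 4, 8, 3]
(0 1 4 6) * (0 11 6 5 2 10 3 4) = [1, 0, 10, 4, 5, 2, 11, 7, 8, 9, 3, 6] = (0 1)(2 10 3 4 5)(6 11)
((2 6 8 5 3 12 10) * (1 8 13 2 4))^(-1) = (1 4 10 12 3 5 8)(2 13 6) = [0, 4, 13, 5, 10, 8, 2, 7, 1, 9, 12, 11, 3, 6]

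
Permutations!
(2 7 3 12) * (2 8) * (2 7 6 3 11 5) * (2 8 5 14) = (2 6 3 12 5 8 7 11 14) = [0, 1, 6, 12, 4, 8, 3, 11, 7, 9, 10, 14, 5, 13, 2]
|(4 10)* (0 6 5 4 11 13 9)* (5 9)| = |(0 6 9)(4 10 11 13 5)| = 15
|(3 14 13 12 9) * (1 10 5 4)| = |(1 10 5 4)(3 14 13 12 9)| = 20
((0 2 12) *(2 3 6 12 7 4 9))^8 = (12) = [0, 1, 2, 3, 4, 5, 6, 7, 8, 9, 10, 11, 12]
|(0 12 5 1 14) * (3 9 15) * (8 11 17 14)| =|(0 12 5 1 8 11 17 14)(3 9 15)| =24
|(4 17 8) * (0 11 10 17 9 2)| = |(0 11 10 17 8 4 9 2)| = 8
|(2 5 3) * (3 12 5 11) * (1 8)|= 6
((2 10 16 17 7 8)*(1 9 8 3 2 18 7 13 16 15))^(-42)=[0, 18, 1, 15, 4, 5, 6, 10, 3, 7, 9, 11, 12, 13, 14, 8, 16, 17, 2]=(1 18 2)(3 15 8)(7 10 9)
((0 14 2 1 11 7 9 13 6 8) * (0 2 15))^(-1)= (0 15 14)(1 2 8 6 13 9 7 11)= [15, 2, 8, 3, 4, 5, 13, 11, 6, 7, 10, 1, 12, 9, 0, 14]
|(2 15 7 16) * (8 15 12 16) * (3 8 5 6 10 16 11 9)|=|(2 12 11 9 3 8 15 7 5 6 10 16)|=12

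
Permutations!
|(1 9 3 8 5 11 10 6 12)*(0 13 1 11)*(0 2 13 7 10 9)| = |(0 7 10 6 12 11 9 3 8 5 2 13 1)| = 13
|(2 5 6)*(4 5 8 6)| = 6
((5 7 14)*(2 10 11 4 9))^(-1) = [0, 1, 9, 3, 11, 14, 6, 5, 8, 4, 2, 10, 12, 13, 7] = (2 9 4 11 10)(5 14 7)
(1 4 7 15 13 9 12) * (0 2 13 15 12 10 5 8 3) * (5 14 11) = (15)(0 2 13 9 10 14 11 5 8 3)(1 4 7 12) = [2, 4, 13, 0, 7, 8, 6, 12, 3, 10, 14, 5, 1, 9, 11, 15]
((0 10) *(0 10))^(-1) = (10) = [0, 1, 2, 3, 4, 5, 6, 7, 8, 9, 10]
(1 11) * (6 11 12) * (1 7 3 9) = (1 12 6 11 7 3 9) = [0, 12, 2, 9, 4, 5, 11, 3, 8, 1, 10, 7, 6]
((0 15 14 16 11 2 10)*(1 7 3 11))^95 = (0 7)(1 10)(2 16)(3 15)(11 14) = [7, 10, 16, 15, 4, 5, 6, 0, 8, 9, 1, 14, 12, 13, 11, 3, 2]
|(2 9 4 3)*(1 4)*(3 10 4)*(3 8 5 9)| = 4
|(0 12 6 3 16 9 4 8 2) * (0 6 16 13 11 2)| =30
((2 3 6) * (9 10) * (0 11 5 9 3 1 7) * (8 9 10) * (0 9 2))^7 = (0 11 5 10 3 6)(1 9 2 7 8) = [11, 9, 7, 6, 4, 10, 0, 8, 1, 2, 3, 5]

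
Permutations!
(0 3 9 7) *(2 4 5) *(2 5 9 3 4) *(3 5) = [4, 1, 2, 5, 9, 3, 6, 0, 8, 7] = (0 4 9 7)(3 5)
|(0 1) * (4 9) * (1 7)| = 6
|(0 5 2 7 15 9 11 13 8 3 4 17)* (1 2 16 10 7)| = |(0 5 16 10 7 15 9 11 13 8 3 4 17)(1 2)| = 26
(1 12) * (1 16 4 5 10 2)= (1 12 16 4 5 10 2)= [0, 12, 1, 3, 5, 10, 6, 7, 8, 9, 2, 11, 16, 13, 14, 15, 4]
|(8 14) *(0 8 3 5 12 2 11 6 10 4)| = 11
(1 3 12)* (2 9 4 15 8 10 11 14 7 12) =(1 3 2 9 4 15 8 10 11 14 7 12) =[0, 3, 9, 2, 15, 5, 6, 12, 10, 4, 11, 14, 1, 13, 7, 8]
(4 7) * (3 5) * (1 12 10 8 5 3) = (1 12 10 8 5)(4 7) = [0, 12, 2, 3, 7, 1, 6, 4, 5, 9, 8, 11, 10]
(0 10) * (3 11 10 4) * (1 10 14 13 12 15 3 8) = (0 4 8 1 10)(3 11 14 13 12 15) = [4, 10, 2, 11, 8, 5, 6, 7, 1, 9, 0, 14, 15, 12, 13, 3]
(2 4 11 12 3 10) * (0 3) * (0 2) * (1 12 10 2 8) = (0 3 2 4 11 10)(1 12 8) = [3, 12, 4, 2, 11, 5, 6, 7, 1, 9, 0, 10, 8]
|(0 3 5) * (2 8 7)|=3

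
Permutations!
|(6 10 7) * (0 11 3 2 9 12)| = |(0 11 3 2 9 12)(6 10 7)| = 6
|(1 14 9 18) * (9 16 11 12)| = |(1 14 16 11 12 9 18)| = 7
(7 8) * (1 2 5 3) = (1 2 5 3)(7 8) = [0, 2, 5, 1, 4, 3, 6, 8, 7]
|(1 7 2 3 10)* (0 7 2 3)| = 6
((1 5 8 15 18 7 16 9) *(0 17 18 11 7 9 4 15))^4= (0 1 17 5 18 8 9)(4 16 7 11 15)= [1, 17, 2, 3, 16, 18, 6, 11, 9, 0, 10, 15, 12, 13, 14, 4, 7, 5, 8]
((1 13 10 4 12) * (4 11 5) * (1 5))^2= [0, 10, 2, 3, 5, 12, 6, 7, 8, 9, 1, 13, 4, 11]= (1 10)(4 5 12)(11 13)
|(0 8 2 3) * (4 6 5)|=|(0 8 2 3)(4 6 5)|=12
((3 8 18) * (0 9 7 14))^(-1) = [14, 1, 2, 18, 4, 5, 6, 9, 3, 0, 10, 11, 12, 13, 7, 15, 16, 17, 8] = (0 14 7 9)(3 18 8)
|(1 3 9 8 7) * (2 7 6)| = |(1 3 9 8 6 2 7)| = 7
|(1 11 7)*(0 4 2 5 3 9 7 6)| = 10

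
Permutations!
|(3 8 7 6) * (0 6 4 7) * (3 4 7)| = 5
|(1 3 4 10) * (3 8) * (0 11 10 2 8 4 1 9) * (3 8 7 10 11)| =8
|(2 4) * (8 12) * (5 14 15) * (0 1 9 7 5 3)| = 8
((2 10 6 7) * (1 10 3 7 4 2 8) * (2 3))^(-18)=(1 4 8 6 7 10 3)=[0, 4, 2, 1, 8, 5, 7, 10, 6, 9, 3]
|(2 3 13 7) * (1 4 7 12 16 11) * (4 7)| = 8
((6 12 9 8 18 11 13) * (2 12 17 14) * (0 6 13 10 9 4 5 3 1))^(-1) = (0 1 3 5 4 12 2 14 17 6)(8 9 10 11 18) = [1, 3, 14, 5, 12, 4, 0, 7, 9, 10, 11, 18, 2, 13, 17, 15, 16, 6, 8]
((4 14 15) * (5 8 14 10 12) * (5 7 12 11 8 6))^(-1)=(4 15 14 8 11 10)(5 6)(7 12)=[0, 1, 2, 3, 15, 6, 5, 12, 11, 9, 4, 10, 7, 13, 8, 14]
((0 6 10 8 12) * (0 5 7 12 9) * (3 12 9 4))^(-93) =(0 5 4 6 7 3 10 9 12 8) =[5, 1, 2, 10, 6, 4, 7, 3, 0, 12, 9, 11, 8]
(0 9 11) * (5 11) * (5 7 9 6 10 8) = (0 6 10 8 5 11)(7 9) = [6, 1, 2, 3, 4, 11, 10, 9, 5, 7, 8, 0]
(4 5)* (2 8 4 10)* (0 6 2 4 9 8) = (0 6 2)(4 5 10)(8 9) = [6, 1, 0, 3, 5, 10, 2, 7, 9, 8, 4]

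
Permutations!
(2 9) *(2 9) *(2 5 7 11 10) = (2 5 7 11 10) = [0, 1, 5, 3, 4, 7, 6, 11, 8, 9, 2, 10]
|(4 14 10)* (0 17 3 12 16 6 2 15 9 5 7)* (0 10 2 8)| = 56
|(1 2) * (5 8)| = |(1 2)(5 8)| = 2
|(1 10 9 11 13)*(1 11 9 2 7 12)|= |(1 10 2 7 12)(11 13)|= 10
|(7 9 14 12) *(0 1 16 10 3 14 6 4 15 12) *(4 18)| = |(0 1 16 10 3 14)(4 15 12 7 9 6 18)| = 42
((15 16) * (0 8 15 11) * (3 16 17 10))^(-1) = (0 11 16 3 10 17 15 8) = [11, 1, 2, 10, 4, 5, 6, 7, 0, 9, 17, 16, 12, 13, 14, 8, 3, 15]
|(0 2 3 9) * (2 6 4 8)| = 7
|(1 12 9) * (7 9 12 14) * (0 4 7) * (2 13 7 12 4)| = 14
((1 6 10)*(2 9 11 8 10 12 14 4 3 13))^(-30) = (1 13)(2 6)(3 10)(4 8)(9 12)(11 14) = [0, 13, 6, 10, 8, 5, 2, 7, 4, 12, 3, 14, 9, 1, 11]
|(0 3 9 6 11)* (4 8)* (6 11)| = 4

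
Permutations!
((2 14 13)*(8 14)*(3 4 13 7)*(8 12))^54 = (2 4 7 8)(3 14 12 13) = [0, 1, 4, 14, 7, 5, 6, 8, 2, 9, 10, 11, 13, 3, 12]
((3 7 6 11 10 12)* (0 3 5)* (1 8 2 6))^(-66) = [0, 1, 2, 3, 4, 5, 6, 7, 8, 9, 10, 11, 12] = (12)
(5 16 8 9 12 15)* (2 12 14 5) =(2 12 15)(5 16 8 9 14) =[0, 1, 12, 3, 4, 16, 6, 7, 9, 14, 10, 11, 15, 13, 5, 2, 8]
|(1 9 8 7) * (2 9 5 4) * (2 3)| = |(1 5 4 3 2 9 8 7)| = 8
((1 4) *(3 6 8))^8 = (3 8 6) = [0, 1, 2, 8, 4, 5, 3, 7, 6]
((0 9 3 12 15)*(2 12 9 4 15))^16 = [4, 1, 2, 3, 15, 5, 6, 7, 8, 9, 10, 11, 12, 13, 14, 0] = (0 4 15)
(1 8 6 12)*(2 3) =(1 8 6 12)(2 3) =[0, 8, 3, 2, 4, 5, 12, 7, 6, 9, 10, 11, 1]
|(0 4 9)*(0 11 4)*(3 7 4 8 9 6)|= 12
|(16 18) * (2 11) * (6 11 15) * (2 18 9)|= 7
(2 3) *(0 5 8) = [5, 1, 3, 2, 4, 8, 6, 7, 0] = (0 5 8)(2 3)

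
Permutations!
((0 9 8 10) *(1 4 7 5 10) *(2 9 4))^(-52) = [5, 1, 2, 3, 10, 4, 6, 0, 8, 9, 7] = (0 5 4 10 7)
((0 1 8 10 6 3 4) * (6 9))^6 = (0 3 9 8)(1 4 6 10) = [3, 4, 2, 9, 6, 5, 10, 7, 0, 8, 1]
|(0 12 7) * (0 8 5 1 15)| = 7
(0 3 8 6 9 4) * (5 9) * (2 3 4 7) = (0 4)(2 3 8 6 5 9 7) = [4, 1, 3, 8, 0, 9, 5, 2, 6, 7]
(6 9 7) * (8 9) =(6 8 9 7) =[0, 1, 2, 3, 4, 5, 8, 6, 9, 7]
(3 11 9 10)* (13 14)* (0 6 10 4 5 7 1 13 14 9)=(14)(0 6 10 3 11)(1 13 9 4 5 7)=[6, 13, 2, 11, 5, 7, 10, 1, 8, 4, 3, 0, 12, 9, 14]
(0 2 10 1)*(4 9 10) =[2, 0, 4, 3, 9, 5, 6, 7, 8, 10, 1] =(0 2 4 9 10 1)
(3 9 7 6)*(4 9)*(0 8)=(0 8)(3 4 9 7 6)=[8, 1, 2, 4, 9, 5, 3, 6, 0, 7]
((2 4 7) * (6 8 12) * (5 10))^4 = (2 4 7)(6 8 12) = [0, 1, 4, 3, 7, 5, 8, 2, 12, 9, 10, 11, 6]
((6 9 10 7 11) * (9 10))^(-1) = (6 11 7 10) = [0, 1, 2, 3, 4, 5, 11, 10, 8, 9, 6, 7]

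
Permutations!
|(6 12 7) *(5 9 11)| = |(5 9 11)(6 12 7)| = 3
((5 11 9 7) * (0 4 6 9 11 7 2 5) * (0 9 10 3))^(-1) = (11)(0 3 10 6 4)(2 9 7 5) = [3, 1, 9, 10, 0, 2, 4, 5, 8, 7, 6, 11]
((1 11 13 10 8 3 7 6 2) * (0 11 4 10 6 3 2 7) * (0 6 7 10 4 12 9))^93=[1, 10, 6, 11, 4, 5, 13, 0, 3, 2, 7, 12, 8, 9]=(0 1 10 7)(2 6 13 9)(3 11 12 8)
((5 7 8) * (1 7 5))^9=[0, 1, 2, 3, 4, 5, 6, 7, 8]=(8)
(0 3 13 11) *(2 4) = (0 3 13 11)(2 4) = [3, 1, 4, 13, 2, 5, 6, 7, 8, 9, 10, 0, 12, 11]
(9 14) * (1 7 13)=(1 7 13)(9 14)=[0, 7, 2, 3, 4, 5, 6, 13, 8, 14, 10, 11, 12, 1, 9]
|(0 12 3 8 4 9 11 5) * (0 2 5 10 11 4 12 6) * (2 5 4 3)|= |(0 6)(2 4 9 3 8 12)(10 11)|= 6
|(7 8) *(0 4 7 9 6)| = |(0 4 7 8 9 6)| = 6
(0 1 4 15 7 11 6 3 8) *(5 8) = (0 1 4 15 7 11 6 3 5 8) = [1, 4, 2, 5, 15, 8, 3, 11, 0, 9, 10, 6, 12, 13, 14, 7]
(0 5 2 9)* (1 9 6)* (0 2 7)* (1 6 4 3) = [5, 9, 4, 1, 3, 7, 6, 0, 8, 2] = (0 5 7)(1 9 2 4 3)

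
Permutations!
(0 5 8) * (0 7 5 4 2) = (0 4 2)(5 8 7) = [4, 1, 0, 3, 2, 8, 6, 5, 7]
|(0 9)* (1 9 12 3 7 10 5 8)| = |(0 12 3 7 10 5 8 1 9)| = 9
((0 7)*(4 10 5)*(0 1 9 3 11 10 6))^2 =(0 1 3 10 4)(5 6 7 9 11) =[1, 3, 2, 10, 0, 6, 7, 9, 8, 11, 4, 5]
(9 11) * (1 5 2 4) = [0, 5, 4, 3, 1, 2, 6, 7, 8, 11, 10, 9] = (1 5 2 4)(9 11)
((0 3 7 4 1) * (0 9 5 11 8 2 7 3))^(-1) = (1 4 7 2 8 11 5 9) = [0, 4, 8, 3, 7, 9, 6, 2, 11, 1, 10, 5]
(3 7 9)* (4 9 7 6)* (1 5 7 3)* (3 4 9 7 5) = [0, 3, 2, 6, 7, 5, 9, 4, 8, 1] = (1 3 6 9)(4 7)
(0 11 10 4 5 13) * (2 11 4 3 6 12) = (0 4 5 13)(2 11 10 3 6 12) = [4, 1, 11, 6, 5, 13, 12, 7, 8, 9, 3, 10, 2, 0]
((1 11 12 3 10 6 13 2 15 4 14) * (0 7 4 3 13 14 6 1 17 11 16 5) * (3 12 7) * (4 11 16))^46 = [14, 5, 12, 17, 0, 6, 3, 7, 8, 9, 16, 11, 2, 15, 10, 13, 4, 1] = (0 14 10 16 4)(1 5 6 3 17)(2 12)(13 15)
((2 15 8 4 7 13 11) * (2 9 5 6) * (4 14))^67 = (2 15 8 14 4 7 13 11 9 5 6) = [0, 1, 15, 3, 7, 6, 2, 13, 14, 5, 10, 9, 12, 11, 4, 8]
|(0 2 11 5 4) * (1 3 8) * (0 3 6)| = |(0 2 11 5 4 3 8 1 6)| = 9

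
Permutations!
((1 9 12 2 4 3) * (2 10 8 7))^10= [0, 9, 4, 1, 3, 5, 6, 2, 7, 12, 8, 11, 10]= (1 9 12 10 8 7 2 4 3)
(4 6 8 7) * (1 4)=(1 4 6 8 7)=[0, 4, 2, 3, 6, 5, 8, 1, 7]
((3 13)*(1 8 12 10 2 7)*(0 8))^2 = (13)(0 12 2 1 8 10 7) = [12, 8, 1, 3, 4, 5, 6, 0, 10, 9, 7, 11, 2, 13]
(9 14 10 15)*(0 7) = [7, 1, 2, 3, 4, 5, 6, 0, 8, 14, 15, 11, 12, 13, 10, 9] = (0 7)(9 14 10 15)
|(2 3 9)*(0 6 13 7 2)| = 7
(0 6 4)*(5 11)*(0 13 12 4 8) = (0 6 8)(4 13 12)(5 11) = [6, 1, 2, 3, 13, 11, 8, 7, 0, 9, 10, 5, 4, 12]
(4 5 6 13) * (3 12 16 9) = (3 12 16 9)(4 5 6 13) = [0, 1, 2, 12, 5, 6, 13, 7, 8, 3, 10, 11, 16, 4, 14, 15, 9]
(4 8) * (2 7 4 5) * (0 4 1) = (0 4 8 5 2 7 1) = [4, 0, 7, 3, 8, 2, 6, 1, 5]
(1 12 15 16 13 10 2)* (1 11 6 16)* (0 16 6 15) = (0 16 13 10 2 11 15 1 12) = [16, 12, 11, 3, 4, 5, 6, 7, 8, 9, 2, 15, 0, 10, 14, 1, 13]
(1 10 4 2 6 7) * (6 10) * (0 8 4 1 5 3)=(0 8 4 2 10 1 6 7 5 3)=[8, 6, 10, 0, 2, 3, 7, 5, 4, 9, 1]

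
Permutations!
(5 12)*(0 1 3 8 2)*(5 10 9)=(0 1 3 8 2)(5 12 10 9)=[1, 3, 0, 8, 4, 12, 6, 7, 2, 5, 9, 11, 10]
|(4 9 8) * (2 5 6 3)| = |(2 5 6 3)(4 9 8)| = 12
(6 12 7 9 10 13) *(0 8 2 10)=[8, 1, 10, 3, 4, 5, 12, 9, 2, 0, 13, 11, 7, 6]=(0 8 2 10 13 6 12 7 9)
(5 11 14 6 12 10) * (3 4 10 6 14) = (14)(3 4 10 5 11)(6 12) = [0, 1, 2, 4, 10, 11, 12, 7, 8, 9, 5, 3, 6, 13, 14]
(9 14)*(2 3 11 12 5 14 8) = [0, 1, 3, 11, 4, 14, 6, 7, 2, 8, 10, 12, 5, 13, 9] = (2 3 11 12 5 14 9 8)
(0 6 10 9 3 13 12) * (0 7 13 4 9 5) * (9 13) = (0 6 10 5)(3 4 13 12 7 9) = [6, 1, 2, 4, 13, 0, 10, 9, 8, 3, 5, 11, 7, 12]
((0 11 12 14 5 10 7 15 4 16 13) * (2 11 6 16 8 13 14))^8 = (0 4 10 16 13 15 5 6 8 7 14)(2 12 11) = [4, 1, 12, 3, 10, 6, 8, 14, 7, 9, 16, 2, 11, 15, 0, 5, 13]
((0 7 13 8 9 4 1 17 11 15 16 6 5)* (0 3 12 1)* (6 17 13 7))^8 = [9, 3, 2, 6, 8, 0, 4, 7, 1, 13, 10, 11, 5, 12, 14, 15, 16, 17] = (17)(0 9 13 12 5)(1 3 6 4 8)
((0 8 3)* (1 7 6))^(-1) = [3, 6, 2, 8, 4, 5, 7, 1, 0] = (0 3 8)(1 6 7)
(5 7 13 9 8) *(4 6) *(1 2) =(1 2)(4 6)(5 7 13 9 8) =[0, 2, 1, 3, 6, 7, 4, 13, 5, 8, 10, 11, 12, 9]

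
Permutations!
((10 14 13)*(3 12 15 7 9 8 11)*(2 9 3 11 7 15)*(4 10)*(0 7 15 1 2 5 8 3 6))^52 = (0 7 6)(1 12)(2 5)(3 15)(8 9) = [7, 12, 5, 15, 4, 2, 0, 6, 9, 8, 10, 11, 1, 13, 14, 3]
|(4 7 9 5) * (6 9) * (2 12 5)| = |(2 12 5 4 7 6 9)| = 7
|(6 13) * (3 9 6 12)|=|(3 9 6 13 12)|=5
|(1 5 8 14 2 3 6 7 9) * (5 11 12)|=11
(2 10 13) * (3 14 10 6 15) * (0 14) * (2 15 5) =(0 14 10 13 15 3)(2 6 5) =[14, 1, 6, 0, 4, 2, 5, 7, 8, 9, 13, 11, 12, 15, 10, 3]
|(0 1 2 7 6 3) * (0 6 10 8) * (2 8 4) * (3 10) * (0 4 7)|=20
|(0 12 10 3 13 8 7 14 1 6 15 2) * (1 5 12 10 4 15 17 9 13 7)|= |(0 10 3 7 14 5 12 4 15 2)(1 6 17 9 13 8)|= 30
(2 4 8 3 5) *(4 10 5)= (2 10 5)(3 4 8)= [0, 1, 10, 4, 8, 2, 6, 7, 3, 9, 5]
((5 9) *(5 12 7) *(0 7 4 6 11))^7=(0 11 6 4 12 9 5 7)=[11, 1, 2, 3, 12, 7, 4, 0, 8, 5, 10, 6, 9]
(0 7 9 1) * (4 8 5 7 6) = (0 6 4 8 5 7 9 1) = [6, 0, 2, 3, 8, 7, 4, 9, 5, 1]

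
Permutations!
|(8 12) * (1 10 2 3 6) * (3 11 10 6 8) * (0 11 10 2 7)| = |(0 11 2 10 7)(1 6)(3 8 12)| = 30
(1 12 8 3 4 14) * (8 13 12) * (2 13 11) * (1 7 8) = [0, 1, 13, 4, 14, 5, 6, 8, 3, 9, 10, 2, 11, 12, 7] = (2 13 12 11)(3 4 14 7 8)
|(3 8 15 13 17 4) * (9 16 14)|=|(3 8 15 13 17 4)(9 16 14)|=6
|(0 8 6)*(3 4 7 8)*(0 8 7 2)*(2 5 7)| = 6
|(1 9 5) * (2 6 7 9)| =|(1 2 6 7 9 5)| =6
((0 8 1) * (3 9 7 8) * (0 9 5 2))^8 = [0, 1, 2, 3, 4, 5, 6, 7, 8, 9] = (9)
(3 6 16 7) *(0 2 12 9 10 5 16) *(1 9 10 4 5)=[2, 9, 12, 6, 5, 16, 0, 3, 8, 4, 1, 11, 10, 13, 14, 15, 7]=(0 2 12 10 1 9 4 5 16 7 3 6)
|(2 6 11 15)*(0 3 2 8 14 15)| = 15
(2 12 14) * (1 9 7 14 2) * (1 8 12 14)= (1 9 7)(2 14 8 12)= [0, 9, 14, 3, 4, 5, 6, 1, 12, 7, 10, 11, 2, 13, 8]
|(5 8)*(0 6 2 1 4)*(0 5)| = |(0 6 2 1 4 5 8)| = 7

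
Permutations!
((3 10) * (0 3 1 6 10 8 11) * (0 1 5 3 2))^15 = (0 2)(1 6 10 5 3 8 11) = [2, 6, 0, 8, 4, 3, 10, 7, 11, 9, 5, 1]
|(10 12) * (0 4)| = 2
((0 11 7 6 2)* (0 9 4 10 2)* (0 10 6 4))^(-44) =(0 6)(2 7)(4 9)(10 11) =[6, 1, 7, 3, 9, 5, 0, 2, 8, 4, 11, 10]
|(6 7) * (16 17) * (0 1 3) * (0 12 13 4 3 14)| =12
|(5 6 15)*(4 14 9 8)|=12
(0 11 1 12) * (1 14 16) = [11, 12, 2, 3, 4, 5, 6, 7, 8, 9, 10, 14, 0, 13, 16, 15, 1] = (0 11 14 16 1 12)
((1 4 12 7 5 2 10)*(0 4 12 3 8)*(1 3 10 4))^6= (0 4 12 3 5)(1 10 7 8 2)= [4, 10, 1, 5, 12, 0, 6, 8, 2, 9, 7, 11, 3]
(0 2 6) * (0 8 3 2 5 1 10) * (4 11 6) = (0 5 1 10)(2 4 11 6 8 3) = [5, 10, 4, 2, 11, 1, 8, 7, 3, 9, 0, 6]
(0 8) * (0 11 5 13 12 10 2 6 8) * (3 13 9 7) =[0, 1, 6, 13, 4, 9, 8, 3, 11, 7, 2, 5, 10, 12] =(2 6 8 11 5 9 7 3 13 12 10)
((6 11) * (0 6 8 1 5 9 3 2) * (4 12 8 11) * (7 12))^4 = (0 12 9 6 8 3 4 1 2 7 5) = [12, 2, 7, 4, 1, 0, 8, 5, 3, 6, 10, 11, 9]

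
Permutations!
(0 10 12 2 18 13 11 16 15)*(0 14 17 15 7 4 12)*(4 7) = (0 10)(2 18 13 11 16 4 12)(14 17 15) = [10, 1, 18, 3, 12, 5, 6, 7, 8, 9, 0, 16, 2, 11, 17, 14, 4, 15, 13]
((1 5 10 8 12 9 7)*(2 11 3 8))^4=[0, 11, 12, 7, 4, 3, 6, 2, 1, 10, 8, 9, 5]=(1 11 9 10 8)(2 12 5 3 7)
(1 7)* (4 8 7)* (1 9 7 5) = [0, 4, 2, 3, 8, 1, 6, 9, 5, 7] = (1 4 8 5)(7 9)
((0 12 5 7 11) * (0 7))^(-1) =(0 5 12)(7 11) =[5, 1, 2, 3, 4, 12, 6, 11, 8, 9, 10, 7, 0]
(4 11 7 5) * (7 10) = (4 11 10 7 5) = [0, 1, 2, 3, 11, 4, 6, 5, 8, 9, 7, 10]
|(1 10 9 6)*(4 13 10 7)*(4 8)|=|(1 7 8 4 13 10 9 6)|=8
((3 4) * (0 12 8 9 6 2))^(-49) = (0 2 6 9 8 12)(3 4) = [2, 1, 6, 4, 3, 5, 9, 7, 12, 8, 10, 11, 0]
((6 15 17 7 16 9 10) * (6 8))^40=(17)=[0, 1, 2, 3, 4, 5, 6, 7, 8, 9, 10, 11, 12, 13, 14, 15, 16, 17]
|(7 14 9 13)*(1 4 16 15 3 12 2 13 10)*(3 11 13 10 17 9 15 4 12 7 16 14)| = |(1 12 2 10)(3 7)(4 14 15 11 13 16)(9 17)| = 12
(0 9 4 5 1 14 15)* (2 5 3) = (0 9 4 3 2 5 1 14 15) = [9, 14, 5, 2, 3, 1, 6, 7, 8, 4, 10, 11, 12, 13, 15, 0]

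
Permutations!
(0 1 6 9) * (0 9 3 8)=(9)(0 1 6 3 8)=[1, 6, 2, 8, 4, 5, 3, 7, 0, 9]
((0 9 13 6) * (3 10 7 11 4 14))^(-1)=[6, 1, 2, 14, 11, 5, 13, 10, 8, 0, 3, 7, 12, 9, 4]=(0 6 13 9)(3 14 4 11 7 10)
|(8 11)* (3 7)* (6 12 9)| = 6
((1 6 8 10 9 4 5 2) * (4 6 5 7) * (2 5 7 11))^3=(1 11 7 2 4)(6 9 10 8)=[0, 11, 4, 3, 1, 5, 9, 2, 6, 10, 8, 7]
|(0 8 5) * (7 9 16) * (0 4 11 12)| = 6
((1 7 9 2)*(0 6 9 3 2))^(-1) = [9, 2, 3, 7, 4, 5, 0, 1, 8, 6] = (0 9 6)(1 2 3 7)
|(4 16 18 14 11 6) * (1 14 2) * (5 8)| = |(1 14 11 6 4 16 18 2)(5 8)| = 8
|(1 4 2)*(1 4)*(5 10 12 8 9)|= |(2 4)(5 10 12 8 9)|= 10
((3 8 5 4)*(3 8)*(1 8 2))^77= (1 5 2 8 4)= [0, 5, 8, 3, 1, 2, 6, 7, 4]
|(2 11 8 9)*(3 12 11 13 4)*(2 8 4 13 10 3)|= 6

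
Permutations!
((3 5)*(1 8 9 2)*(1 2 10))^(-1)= (1 10 9 8)(3 5)= [0, 10, 2, 5, 4, 3, 6, 7, 1, 8, 9]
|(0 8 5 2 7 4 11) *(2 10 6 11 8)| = |(0 2 7 4 8 5 10 6 11)| = 9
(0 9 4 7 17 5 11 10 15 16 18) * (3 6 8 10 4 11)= (0 9 11 4 7 17 5 3 6 8 10 15 16 18)= [9, 1, 2, 6, 7, 3, 8, 17, 10, 11, 15, 4, 12, 13, 14, 16, 18, 5, 0]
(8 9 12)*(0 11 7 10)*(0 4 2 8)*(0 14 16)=(0 11 7 10 4 2 8 9 12 14 16)=[11, 1, 8, 3, 2, 5, 6, 10, 9, 12, 4, 7, 14, 13, 16, 15, 0]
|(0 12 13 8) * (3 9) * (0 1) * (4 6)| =10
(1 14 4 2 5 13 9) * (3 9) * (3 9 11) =(1 14 4 2 5 13 9)(3 11) =[0, 14, 5, 11, 2, 13, 6, 7, 8, 1, 10, 3, 12, 9, 4]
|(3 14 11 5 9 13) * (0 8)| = 6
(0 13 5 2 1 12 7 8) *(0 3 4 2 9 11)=(0 13 5 9 11)(1 12 7 8 3 4 2)=[13, 12, 1, 4, 2, 9, 6, 8, 3, 11, 10, 0, 7, 5]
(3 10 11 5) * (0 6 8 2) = [6, 1, 0, 10, 4, 3, 8, 7, 2, 9, 11, 5] = (0 6 8 2)(3 10 11 5)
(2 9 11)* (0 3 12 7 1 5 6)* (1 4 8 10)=(0 3 12 7 4 8 10 1 5 6)(2 9 11)=[3, 5, 9, 12, 8, 6, 0, 4, 10, 11, 1, 2, 7]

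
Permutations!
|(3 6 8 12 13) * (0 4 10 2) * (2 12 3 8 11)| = |(0 4 10 12 13 8 3 6 11 2)| = 10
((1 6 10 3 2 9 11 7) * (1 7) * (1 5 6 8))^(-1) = (1 8)(2 3 10 6 5 11 9) = [0, 8, 3, 10, 4, 11, 5, 7, 1, 2, 6, 9]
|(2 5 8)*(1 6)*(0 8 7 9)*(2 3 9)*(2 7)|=4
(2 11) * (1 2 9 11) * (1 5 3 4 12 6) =(1 2 5 3 4 12 6)(9 11) =[0, 2, 5, 4, 12, 3, 1, 7, 8, 11, 10, 9, 6]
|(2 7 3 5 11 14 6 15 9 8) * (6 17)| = |(2 7 3 5 11 14 17 6 15 9 8)| = 11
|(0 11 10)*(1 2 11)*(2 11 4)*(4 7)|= 12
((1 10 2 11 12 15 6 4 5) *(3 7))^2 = [0, 2, 12, 3, 1, 10, 5, 7, 8, 9, 11, 15, 6, 13, 14, 4] = (1 2 12 6 5 10 11 15 4)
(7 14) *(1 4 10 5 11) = (1 4 10 5 11)(7 14) = [0, 4, 2, 3, 10, 11, 6, 14, 8, 9, 5, 1, 12, 13, 7]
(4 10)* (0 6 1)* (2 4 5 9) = [6, 0, 4, 3, 10, 9, 1, 7, 8, 2, 5] = (0 6 1)(2 4 10 5 9)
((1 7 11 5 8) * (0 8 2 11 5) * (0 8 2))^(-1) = (0 5 7 1 8 11 2) = [5, 8, 0, 3, 4, 7, 6, 1, 11, 9, 10, 2]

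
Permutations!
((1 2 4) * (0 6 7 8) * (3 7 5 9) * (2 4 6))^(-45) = (0 5 7 2 9 8 6 3)(1 4) = [5, 4, 9, 0, 1, 7, 3, 2, 6, 8]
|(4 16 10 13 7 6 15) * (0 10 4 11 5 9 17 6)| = |(0 10 13 7)(4 16)(5 9 17 6 15 11)| = 12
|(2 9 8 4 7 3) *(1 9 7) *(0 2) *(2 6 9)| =|(0 6 9 8 4 1 2 7 3)| =9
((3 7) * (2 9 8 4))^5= [0, 1, 9, 7, 2, 5, 6, 3, 4, 8]= (2 9 8 4)(3 7)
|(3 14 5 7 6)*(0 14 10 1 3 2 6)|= |(0 14 5 7)(1 3 10)(2 6)|= 12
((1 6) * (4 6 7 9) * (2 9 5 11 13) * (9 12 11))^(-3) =(1 9)(2 12 11 13)(4 7)(5 6) =[0, 9, 12, 3, 7, 6, 5, 4, 8, 1, 10, 13, 11, 2]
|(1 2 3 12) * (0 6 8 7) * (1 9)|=20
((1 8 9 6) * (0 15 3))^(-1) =[3, 6, 2, 15, 4, 5, 9, 7, 1, 8, 10, 11, 12, 13, 14, 0] =(0 3 15)(1 6 9 8)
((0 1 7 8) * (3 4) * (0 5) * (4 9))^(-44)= (0 1 7 8 5)(3 9 4)= [1, 7, 2, 9, 3, 0, 6, 8, 5, 4]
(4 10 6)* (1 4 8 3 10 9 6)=[0, 4, 2, 10, 9, 5, 8, 7, 3, 6, 1]=(1 4 9 6 8 3 10)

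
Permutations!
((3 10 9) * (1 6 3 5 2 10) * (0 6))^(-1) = (0 1 3 6)(2 5 9 10) = [1, 3, 5, 6, 4, 9, 0, 7, 8, 10, 2]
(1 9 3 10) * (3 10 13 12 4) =[0, 9, 2, 13, 3, 5, 6, 7, 8, 10, 1, 11, 4, 12] =(1 9 10)(3 13 12 4)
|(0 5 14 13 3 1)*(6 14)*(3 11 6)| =|(0 5 3 1)(6 14 13 11)| =4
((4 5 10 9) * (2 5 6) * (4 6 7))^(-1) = (2 6 9 10 5)(4 7) = [0, 1, 6, 3, 7, 2, 9, 4, 8, 10, 5]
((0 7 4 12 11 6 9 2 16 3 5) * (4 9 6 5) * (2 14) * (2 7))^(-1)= (0 5 11 12 4 3 16 2)(7 14 9)= [5, 1, 0, 16, 3, 11, 6, 14, 8, 7, 10, 12, 4, 13, 9, 15, 2]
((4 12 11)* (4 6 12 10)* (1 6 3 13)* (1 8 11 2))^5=(1 6 12 2)(3 13 8 11)(4 10)=[0, 6, 1, 13, 10, 5, 12, 7, 11, 9, 4, 3, 2, 8]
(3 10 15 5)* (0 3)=(0 3 10 15 5)=[3, 1, 2, 10, 4, 0, 6, 7, 8, 9, 15, 11, 12, 13, 14, 5]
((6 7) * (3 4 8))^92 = (3 8 4) = [0, 1, 2, 8, 3, 5, 6, 7, 4]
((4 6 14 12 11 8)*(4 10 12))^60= (14)= [0, 1, 2, 3, 4, 5, 6, 7, 8, 9, 10, 11, 12, 13, 14]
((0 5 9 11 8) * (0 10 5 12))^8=(12)(5 8 9 10 11)=[0, 1, 2, 3, 4, 8, 6, 7, 9, 10, 11, 5, 12]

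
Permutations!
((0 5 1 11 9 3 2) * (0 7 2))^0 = (11) = [0, 1, 2, 3, 4, 5, 6, 7, 8, 9, 10, 11]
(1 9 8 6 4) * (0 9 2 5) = (0 9 8 6 4 1 2 5) = [9, 2, 5, 3, 1, 0, 4, 7, 6, 8]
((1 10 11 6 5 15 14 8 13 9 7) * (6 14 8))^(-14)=[0, 13, 2, 3, 4, 11, 10, 8, 6, 15, 9, 7, 12, 5, 1, 14]=(1 13 5 11 7 8 6 10 9 15 14)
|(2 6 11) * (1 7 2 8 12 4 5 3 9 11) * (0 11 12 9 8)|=|(0 11)(1 7 2 6)(3 8 9 12 4 5)|=12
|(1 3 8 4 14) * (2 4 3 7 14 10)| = 6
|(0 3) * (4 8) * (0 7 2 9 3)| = 4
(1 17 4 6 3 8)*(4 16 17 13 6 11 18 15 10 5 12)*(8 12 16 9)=(1 13 6 3 12 4 11 18 15 10 5 16 17 9 8)=[0, 13, 2, 12, 11, 16, 3, 7, 1, 8, 5, 18, 4, 6, 14, 10, 17, 9, 15]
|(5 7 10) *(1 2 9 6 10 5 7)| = 7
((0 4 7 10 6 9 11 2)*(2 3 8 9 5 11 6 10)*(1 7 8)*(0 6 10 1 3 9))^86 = [8, 9, 1, 3, 0, 2, 7, 10, 4, 5, 11, 6] = (0 8 4)(1 9 5 2)(6 7 10 11)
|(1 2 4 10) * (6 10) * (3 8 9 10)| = 8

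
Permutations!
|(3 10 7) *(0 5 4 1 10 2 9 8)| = 10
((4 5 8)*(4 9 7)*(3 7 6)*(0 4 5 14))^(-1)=(0 14 4)(3 6 9 8 5 7)=[14, 1, 2, 6, 0, 7, 9, 3, 5, 8, 10, 11, 12, 13, 4]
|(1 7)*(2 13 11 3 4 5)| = |(1 7)(2 13 11 3 4 5)| = 6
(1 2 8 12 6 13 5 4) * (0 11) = (0 11)(1 2 8 12 6 13 5 4) = [11, 2, 8, 3, 1, 4, 13, 7, 12, 9, 10, 0, 6, 5]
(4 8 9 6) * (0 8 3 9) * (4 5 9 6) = (0 8)(3 6 5 9 4) = [8, 1, 2, 6, 3, 9, 5, 7, 0, 4]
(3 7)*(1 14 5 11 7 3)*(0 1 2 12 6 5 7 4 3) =[1, 14, 12, 0, 3, 11, 5, 2, 8, 9, 10, 4, 6, 13, 7] =(0 1 14 7 2 12 6 5 11 4 3)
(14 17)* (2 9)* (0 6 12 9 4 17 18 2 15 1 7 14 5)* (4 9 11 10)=(0 6 12 11 10 4 17 5)(1 7 14 18 2 9 15)=[6, 7, 9, 3, 17, 0, 12, 14, 8, 15, 4, 10, 11, 13, 18, 1, 16, 5, 2]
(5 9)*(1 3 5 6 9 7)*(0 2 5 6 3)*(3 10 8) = [2, 0, 5, 6, 4, 7, 9, 1, 3, 10, 8] = (0 2 5 7 1)(3 6 9 10 8)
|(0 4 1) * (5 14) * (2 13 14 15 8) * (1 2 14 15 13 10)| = |(0 4 2 10 1)(5 13 15 8 14)| = 5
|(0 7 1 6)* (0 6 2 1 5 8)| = |(0 7 5 8)(1 2)| = 4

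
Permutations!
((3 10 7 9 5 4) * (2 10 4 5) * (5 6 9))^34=(2 6 7)(5 10 9)=[0, 1, 6, 3, 4, 10, 7, 2, 8, 5, 9]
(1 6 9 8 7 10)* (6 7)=[0, 7, 2, 3, 4, 5, 9, 10, 6, 8, 1]=(1 7 10)(6 9 8)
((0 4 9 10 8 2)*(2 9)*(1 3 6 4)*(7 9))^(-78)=(7 10)(8 9)=[0, 1, 2, 3, 4, 5, 6, 10, 9, 8, 7]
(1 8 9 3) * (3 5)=(1 8 9 5 3)=[0, 8, 2, 1, 4, 3, 6, 7, 9, 5]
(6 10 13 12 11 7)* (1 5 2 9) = (1 5 2 9)(6 10 13 12 11 7) = [0, 5, 9, 3, 4, 2, 10, 6, 8, 1, 13, 7, 11, 12]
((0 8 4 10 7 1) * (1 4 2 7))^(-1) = [1, 10, 8, 3, 7, 5, 6, 2, 0, 9, 4] = (0 1 10 4 7 2 8)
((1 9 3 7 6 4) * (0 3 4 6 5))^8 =(1 4 9) =[0, 4, 2, 3, 9, 5, 6, 7, 8, 1]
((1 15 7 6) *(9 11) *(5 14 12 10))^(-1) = [0, 6, 2, 3, 4, 10, 7, 15, 8, 11, 12, 9, 14, 13, 5, 1] = (1 6 7 15)(5 10 12 14)(9 11)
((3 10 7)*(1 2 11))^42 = [0, 1, 2, 3, 4, 5, 6, 7, 8, 9, 10, 11] = (11)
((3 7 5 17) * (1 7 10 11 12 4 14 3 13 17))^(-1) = (1 5 7)(3 14 4 12 11 10)(13 17) = [0, 5, 2, 14, 12, 7, 6, 1, 8, 9, 3, 10, 11, 17, 4, 15, 16, 13]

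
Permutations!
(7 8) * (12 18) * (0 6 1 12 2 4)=(0 6 1 12 18 2 4)(7 8)=[6, 12, 4, 3, 0, 5, 1, 8, 7, 9, 10, 11, 18, 13, 14, 15, 16, 17, 2]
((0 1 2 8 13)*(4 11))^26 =[1, 2, 8, 3, 4, 5, 6, 7, 13, 9, 10, 11, 12, 0] =(0 1 2 8 13)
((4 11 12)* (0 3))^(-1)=(0 3)(4 12 11)=[3, 1, 2, 0, 12, 5, 6, 7, 8, 9, 10, 4, 11]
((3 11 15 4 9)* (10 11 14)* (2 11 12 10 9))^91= (2 4 15 11)(3 14 9)(10 12)= [0, 1, 4, 14, 15, 5, 6, 7, 8, 3, 12, 2, 10, 13, 9, 11]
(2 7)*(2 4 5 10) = (2 7 4 5 10) = [0, 1, 7, 3, 5, 10, 6, 4, 8, 9, 2]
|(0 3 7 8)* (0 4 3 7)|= 5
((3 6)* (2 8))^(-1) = (2 8)(3 6) = [0, 1, 8, 6, 4, 5, 3, 7, 2]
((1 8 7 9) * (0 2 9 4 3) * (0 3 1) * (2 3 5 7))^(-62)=(0 3 5 7 4 1 8 2 9)=[3, 8, 9, 5, 1, 7, 6, 4, 2, 0]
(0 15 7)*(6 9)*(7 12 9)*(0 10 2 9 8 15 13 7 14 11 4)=(0 13 7 10 2 9 6 14 11 4)(8 15 12)=[13, 1, 9, 3, 0, 5, 14, 10, 15, 6, 2, 4, 8, 7, 11, 12]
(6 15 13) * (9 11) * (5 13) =(5 13 6 15)(9 11) =[0, 1, 2, 3, 4, 13, 15, 7, 8, 11, 10, 9, 12, 6, 14, 5]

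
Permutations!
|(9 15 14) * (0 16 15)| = |(0 16 15 14 9)| = 5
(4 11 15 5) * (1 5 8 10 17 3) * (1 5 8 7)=(1 8 10 17 3 5 4 11 15 7)=[0, 8, 2, 5, 11, 4, 6, 1, 10, 9, 17, 15, 12, 13, 14, 7, 16, 3]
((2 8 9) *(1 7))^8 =[0, 1, 9, 3, 4, 5, 6, 7, 2, 8] =(2 9 8)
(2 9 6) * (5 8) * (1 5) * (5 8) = (1 8)(2 9 6) = [0, 8, 9, 3, 4, 5, 2, 7, 1, 6]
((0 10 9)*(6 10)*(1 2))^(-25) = [9, 2, 1, 3, 4, 5, 0, 7, 8, 10, 6] = (0 9 10 6)(1 2)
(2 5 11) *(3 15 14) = (2 5 11)(3 15 14) = [0, 1, 5, 15, 4, 11, 6, 7, 8, 9, 10, 2, 12, 13, 3, 14]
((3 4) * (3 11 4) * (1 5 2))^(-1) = (1 2 5)(4 11) = [0, 2, 5, 3, 11, 1, 6, 7, 8, 9, 10, 4]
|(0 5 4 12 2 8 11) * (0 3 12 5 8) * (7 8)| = |(0 7 8 11 3 12 2)(4 5)| = 14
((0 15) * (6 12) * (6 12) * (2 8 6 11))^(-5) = (0 15)(2 11 6 8) = [15, 1, 11, 3, 4, 5, 8, 7, 2, 9, 10, 6, 12, 13, 14, 0]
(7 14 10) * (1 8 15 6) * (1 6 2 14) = [0, 8, 14, 3, 4, 5, 6, 1, 15, 9, 7, 11, 12, 13, 10, 2] = (1 8 15 2 14 10 7)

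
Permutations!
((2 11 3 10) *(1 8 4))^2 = (1 4 8)(2 3)(10 11) = [0, 4, 3, 2, 8, 5, 6, 7, 1, 9, 11, 10]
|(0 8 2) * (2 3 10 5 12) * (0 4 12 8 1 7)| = 12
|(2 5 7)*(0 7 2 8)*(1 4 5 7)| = |(0 1 4 5 2 7 8)| = 7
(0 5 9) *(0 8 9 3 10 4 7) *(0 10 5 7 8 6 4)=[7, 1, 2, 5, 8, 3, 4, 10, 9, 6, 0]=(0 7 10)(3 5)(4 8 9 6)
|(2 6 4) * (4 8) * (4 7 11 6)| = 4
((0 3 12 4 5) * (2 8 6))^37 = (0 12 5 3 4)(2 8 6) = [12, 1, 8, 4, 0, 3, 2, 7, 6, 9, 10, 11, 5]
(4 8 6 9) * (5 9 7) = [0, 1, 2, 3, 8, 9, 7, 5, 6, 4] = (4 8 6 7 5 9)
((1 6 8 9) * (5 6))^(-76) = (1 9 8 6 5) = [0, 9, 2, 3, 4, 1, 5, 7, 6, 8]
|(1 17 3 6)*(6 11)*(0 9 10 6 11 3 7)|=|(0 9 10 6 1 17 7)|=7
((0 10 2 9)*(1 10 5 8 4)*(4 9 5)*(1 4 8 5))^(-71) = (0 8 9)(1 10 2) = [8, 10, 1, 3, 4, 5, 6, 7, 9, 0, 2]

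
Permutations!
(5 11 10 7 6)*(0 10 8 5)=(0 10 7 6)(5 11 8)=[10, 1, 2, 3, 4, 11, 0, 6, 5, 9, 7, 8]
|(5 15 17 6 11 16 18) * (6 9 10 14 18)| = |(5 15 17 9 10 14 18)(6 11 16)| = 21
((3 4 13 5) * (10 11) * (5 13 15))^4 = [0, 1, 2, 3, 4, 5, 6, 7, 8, 9, 10, 11, 12, 13, 14, 15] = (15)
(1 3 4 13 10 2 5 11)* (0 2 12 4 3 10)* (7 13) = (0 2 5 11 1 10 12 4 7 13) = [2, 10, 5, 3, 7, 11, 6, 13, 8, 9, 12, 1, 4, 0]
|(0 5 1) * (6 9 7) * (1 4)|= |(0 5 4 1)(6 9 7)|= 12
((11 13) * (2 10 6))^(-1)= (2 6 10)(11 13)= [0, 1, 6, 3, 4, 5, 10, 7, 8, 9, 2, 13, 12, 11]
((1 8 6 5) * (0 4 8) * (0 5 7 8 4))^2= (6 8 7)= [0, 1, 2, 3, 4, 5, 8, 6, 7]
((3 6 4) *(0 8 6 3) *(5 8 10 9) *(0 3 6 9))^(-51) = (0 10) = [10, 1, 2, 3, 4, 5, 6, 7, 8, 9, 0]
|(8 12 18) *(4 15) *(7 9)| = |(4 15)(7 9)(8 12 18)| = 6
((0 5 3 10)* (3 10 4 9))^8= (0 10 5)(3 9 4)= [10, 1, 2, 9, 3, 0, 6, 7, 8, 4, 5]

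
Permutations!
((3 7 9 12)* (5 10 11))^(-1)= (3 12 9 7)(5 11 10)= [0, 1, 2, 12, 4, 11, 6, 3, 8, 7, 5, 10, 9]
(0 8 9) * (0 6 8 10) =(0 10)(6 8 9) =[10, 1, 2, 3, 4, 5, 8, 7, 9, 6, 0]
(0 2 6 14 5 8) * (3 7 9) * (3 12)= (0 2 6 14 5 8)(3 7 9 12)= [2, 1, 6, 7, 4, 8, 14, 9, 0, 12, 10, 11, 3, 13, 5]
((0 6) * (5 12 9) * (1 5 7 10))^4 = (1 7 12)(5 10 9) = [0, 7, 2, 3, 4, 10, 6, 12, 8, 5, 9, 11, 1]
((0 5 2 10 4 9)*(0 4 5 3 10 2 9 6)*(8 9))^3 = (0 5 4 3 8 6 10 9) = [5, 1, 2, 8, 3, 4, 10, 7, 6, 0, 9]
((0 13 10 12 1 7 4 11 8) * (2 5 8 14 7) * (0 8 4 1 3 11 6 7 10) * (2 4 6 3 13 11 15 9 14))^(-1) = [13, 7, 11, 4, 1, 2, 5, 6, 8, 15, 14, 0, 10, 12, 9, 3] = (0 13 12 10 14 9 15 3 4 1 7 6 5 2 11)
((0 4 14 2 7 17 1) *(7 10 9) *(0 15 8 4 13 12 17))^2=(0 12 1 8 14 10 7 13 17 15 4 2 9)=[12, 8, 9, 3, 2, 5, 6, 13, 14, 0, 7, 11, 1, 17, 10, 4, 16, 15]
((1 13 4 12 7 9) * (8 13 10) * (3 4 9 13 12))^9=(1 8 7 9 10 12 13)(3 4)=[0, 8, 2, 4, 3, 5, 6, 9, 7, 10, 12, 11, 13, 1]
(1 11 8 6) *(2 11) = [0, 2, 11, 3, 4, 5, 1, 7, 6, 9, 10, 8] = (1 2 11 8 6)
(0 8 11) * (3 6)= [8, 1, 2, 6, 4, 5, 3, 7, 11, 9, 10, 0]= (0 8 11)(3 6)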